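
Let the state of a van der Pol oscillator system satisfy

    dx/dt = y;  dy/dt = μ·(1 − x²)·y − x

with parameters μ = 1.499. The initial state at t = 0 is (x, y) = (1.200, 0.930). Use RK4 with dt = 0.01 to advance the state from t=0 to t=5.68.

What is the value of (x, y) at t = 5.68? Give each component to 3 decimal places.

(x, y) = (0.080, 2.489)

t=0.000: state=(1.200, 0.930)
step 1 (dt=0.01): k1=(0.930, -1.813), k2=(0.921, -1.827), k3=(0.921, -1.827), k4=(0.912, -1.841); state += dt/6·(k1+2k2+2k3+k4)
t=0.010: state=(1.209, 0.912)
t=0.020: state=(1.218, 0.893)
t=0.030: state=(1.227, 0.874)
continuing one RK4 step at a time; state shown every 20 steps (Δt=0.2):
t=0.200: state=(1.347, 0.536)
t=0.400: state=(1.416, 0.165)
t=0.600: state=(1.419, -0.124)
t=0.800: state=(1.372, -0.337)
t=1.000: state=(1.287, -0.506)
t=1.200: state=(1.170, -0.663)
t=1.400: state=(1.021, -0.837)
t=1.600: state=(0.832, -1.062)
t=1.800: state=(0.590, -1.383)
t=2.000: state=(0.268, -1.860)
t=2.200: state=(-0.167, -2.512)
t=2.400: state=(-0.732, -3.078)
t=2.600: state=(-1.339, -2.777)
t=2.800: state=(-1.775, -1.519)
t=3.000: state=(-1.962, -0.445)
t=3.200: state=(-1.991, 0.079)
t=3.400: state=(-1.950, 0.298)
t=3.600: state=(-1.879, 0.398)
t=3.800: state=(-1.793, 0.460)
t=4.000: state=(-1.696, 0.511)
t=4.200: state=(-1.588, 0.566)
t=4.400: state=(-1.469, 0.632)
t=4.600: state=(-1.334, 0.718)
t=4.800: state=(-1.180, 0.835)
t=5.000: state=(-0.997, 1.002)
t=5.200: state=(-0.774, 1.251)
t=5.400: state=(-0.488, 1.633)
t=5.600: state=(-0.107, 2.207)
t=5.680: state=(0.080, 2.489)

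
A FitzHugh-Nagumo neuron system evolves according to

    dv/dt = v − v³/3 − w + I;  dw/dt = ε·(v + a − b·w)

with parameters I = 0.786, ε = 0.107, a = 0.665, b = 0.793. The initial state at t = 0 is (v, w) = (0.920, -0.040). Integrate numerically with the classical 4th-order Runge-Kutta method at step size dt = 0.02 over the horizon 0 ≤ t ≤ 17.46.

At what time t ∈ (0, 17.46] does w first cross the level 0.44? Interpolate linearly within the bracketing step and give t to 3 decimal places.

t = 2.011

t=0.000: state=(0.920, -0.040)
step 1 (dt=0.02): k1=(1.486, 0.173), k2=(1.487, 0.174), k3=(1.487, 0.174), k4=(1.487, 0.176); state += dt/6·(k1+2k2+2k3+k4)
t=0.020: state=(0.950, -0.037)
t=0.040: state=(0.979, -0.033)
t=0.060: state=(1.009, -0.029)
continuing one RK4 step at a time; state shown every 50 steps (Δt=1):
t=1.000: state=(1.876, 0.188)
t=2.000: state=(1.911, 0.437)
next step: t=2.020: state=(1.910, 0.442) — w has crossed 0.44
linear interpolation between t=2.000 (0.43738) and t=2.020 (0.44214) → t≈2.011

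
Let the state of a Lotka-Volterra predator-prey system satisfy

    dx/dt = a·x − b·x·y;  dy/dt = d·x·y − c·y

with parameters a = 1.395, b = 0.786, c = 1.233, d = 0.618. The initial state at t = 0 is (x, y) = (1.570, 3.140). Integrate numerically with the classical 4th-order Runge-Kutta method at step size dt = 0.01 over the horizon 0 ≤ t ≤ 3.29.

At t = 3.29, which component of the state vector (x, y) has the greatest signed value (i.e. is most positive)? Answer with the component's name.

t=0.000: state=(1.570, 3.140)
step 1 (dt=0.01): k1=(-1.685, -0.825), k2=(-1.671, -0.840), k3=(-1.671, -0.840), k4=(-1.656, -0.855); state += dt/6·(k1+2k2+2k3+k4)
t=0.010: state=(1.553, 3.132)
t=0.020: state=(1.537, 3.123)
t=0.030: state=(1.521, 3.114)
continuing one RK4 step at a time; state shown every 20 steps (Δt=0.2):
t=0.200: state=(1.287, 2.924)
t=0.400: state=(1.097, 2.646)
t=0.600: state=(0.979, 2.349)
t=0.800: state=(0.916, 2.063)
t=1.000: state=(0.893, 1.802)
t=1.200: state=(0.906, 1.573)
t=1.400: state=(0.950, 1.379)
t=1.600: state=(1.025, 1.217)
t=1.800: state=(1.131, 1.086)
t=2.000: state=(1.270, 0.984)
t=2.200: state=(1.448, 0.909)
t=2.400: state=(1.666, 0.861)
t=2.600: state=(1.927, 0.840)
t=2.800: state=(2.231, 0.848)
t=3.000: state=(2.574, 0.891)
t=3.200: state=(2.939, 0.979)
t=3.290: state=(3.103, 1.037)
compare at T: x=3.103, y=1.037

largest component: x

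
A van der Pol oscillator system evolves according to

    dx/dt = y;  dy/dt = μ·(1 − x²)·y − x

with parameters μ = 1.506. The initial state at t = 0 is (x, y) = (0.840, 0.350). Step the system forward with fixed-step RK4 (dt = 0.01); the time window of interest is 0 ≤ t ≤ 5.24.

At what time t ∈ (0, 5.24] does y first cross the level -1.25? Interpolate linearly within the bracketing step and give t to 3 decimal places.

t=0.000: state=(0.840, 0.350)
step 1 (dt=0.01): k1=(0.350, -0.685), k2=(0.347, -0.690), k3=(0.347, -0.690), k4=(0.343, -0.694); state += dt/6·(k1+2k2+2k3+k4)
t=0.010: state=(0.843, 0.343)
t=0.020: state=(0.847, 0.336)
t=0.030: state=(0.850, 0.329)
continuing one RK4 step at a time; state shown every 20 steps (Δt=0.2):
t=0.200: state=(0.895, 0.196)
t=0.400: state=(0.917, 0.021)
t=0.600: state=(0.903, -0.166)
t=0.800: state=(0.850, -0.360)
t=1.000: state=(0.758, -0.571)
t=1.200: state=(0.620, -0.818)
t=1.400: state=(0.426, -1.135)
t=1.460: state=(0.354, -1.250)
next step: t=1.470: state=(0.342, -1.270) — y has crossed -1.25
linear interpolation between t=1.460 (-1.24976) and t=1.470 (-1.26991) → t≈1.460

t = 1.460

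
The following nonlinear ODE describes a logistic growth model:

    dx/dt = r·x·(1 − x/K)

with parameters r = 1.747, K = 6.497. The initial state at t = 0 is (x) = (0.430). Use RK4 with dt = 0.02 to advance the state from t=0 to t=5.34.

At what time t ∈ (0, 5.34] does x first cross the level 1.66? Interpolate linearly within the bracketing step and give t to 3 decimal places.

t = 0.903

t=0.000: state=(0.430)
step 1 (dt=0.02): k1=(0.701), k2=(0.712), k3=(0.712), k4=(0.723); state += dt/6·(k1+2k2+2k3+k4)
t=0.020: state=(0.444)
t=0.040: state=(0.459)
t=0.060: state=(0.474)
continuing one RK4 step at a time; state shown every 10 steps (Δt=0.2):
t=0.200: state=(0.593)
t=0.400: state=(0.811)
t=0.600: state=(1.093)
t=0.800: state=(1.448)
t=0.900: state=(1.654)
next step: t=0.920: state=(1.697) — x has crossed 1.66
linear interpolation between t=0.900 (1.65376) and t=0.920 (1.69720) → t≈0.903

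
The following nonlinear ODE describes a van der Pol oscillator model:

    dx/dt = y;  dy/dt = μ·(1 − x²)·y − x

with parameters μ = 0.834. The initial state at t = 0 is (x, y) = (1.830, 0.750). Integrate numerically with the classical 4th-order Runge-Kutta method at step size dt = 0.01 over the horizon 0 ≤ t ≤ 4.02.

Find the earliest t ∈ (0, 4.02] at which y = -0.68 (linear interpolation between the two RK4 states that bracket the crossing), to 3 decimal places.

t = 0.918

t=0.000: state=(1.830, 0.750)
step 1 (dt=0.01): k1=(0.750, -3.299), k2=(0.734, -3.279), k3=(0.734, -3.279), k4=(0.717, -3.258); state += dt/6·(k1+2k2+2k3+k4)
t=0.010: state=(1.837, 0.717)
t=0.020: state=(1.844, 0.685)
t=0.030: state=(1.851, 0.653)
continuing one RK4 step at a time; state shown every 20 steps (Δt=0.2):
t=0.200: state=(1.920, 0.184)
t=0.400: state=(1.916, -0.193)
t=0.600: state=(1.852, -0.433)
t=0.800: state=(1.748, -0.599)
t=0.910: state=(1.678, -0.675)
next step: t=0.920: state=(1.671, -0.681) — y has crossed -0.68
linear interpolation between t=0.910 (-0.67476) and t=0.920 (-0.68131) → t≈0.918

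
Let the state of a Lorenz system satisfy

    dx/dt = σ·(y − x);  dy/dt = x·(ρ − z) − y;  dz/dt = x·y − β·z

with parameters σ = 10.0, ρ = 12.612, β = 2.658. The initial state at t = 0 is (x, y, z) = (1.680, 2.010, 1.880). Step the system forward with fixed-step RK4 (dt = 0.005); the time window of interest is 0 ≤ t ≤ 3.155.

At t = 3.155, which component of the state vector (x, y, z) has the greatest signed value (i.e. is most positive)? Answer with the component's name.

t=0.000: state=(1.680, 2.010, 1.880)
step 1 (dt=0.005): k1=(3.300, 16.020, -1.620), k2=(3.618, 16.075, -1.525), k3=(3.611, 16.083, -1.524), k4=(3.924, 16.146, -1.427); state += dt/6·(k1+2k2+2k3+k4)
t=0.005: state=(1.698, 2.090, 1.872)
t=0.010: state=(1.719, 2.172, 1.866)
t=0.015: state=(1.743, 2.253, 1.860)
continuing one RK4 step at a time; state shown every 40 steps (Δt=0.2):
t=0.200: state=(4.407, 6.804, 3.159)
t=0.400: state=(9.792, 11.099, 13.955)
t=0.600: state=(5.536, 2.052, 16.532)
t=0.800: state=(1.640, 1.028, 10.253)
t=1.000: state=(1.624, 2.055, 6.369)
t=1.200: state=(3.378, 4.799, 5.055)
t=1.400: state=(7.320, 9.430, 9.401)
t=1.600: state=(7.830, 5.832, 16.412)
t=1.800: state=(3.604, 2.278, 12.585)
t=2.000: state=(2.757, 3.033, 8.519)
t=2.200: state=(4.328, 5.601, 7.347)
t=2.400: state=(7.224, 8.375, 11.181)
t=2.600: state=(6.823, 5.379, 14.882)
t=2.800: state=(4.115, 3.309, 11.976)
t=3.000: state=(3.819, 4.236, 9.165)
t=3.155: state=(4.964, 5.965, 8.921)
compare at T: x=4.964, y=5.965, z=8.921

largest component: z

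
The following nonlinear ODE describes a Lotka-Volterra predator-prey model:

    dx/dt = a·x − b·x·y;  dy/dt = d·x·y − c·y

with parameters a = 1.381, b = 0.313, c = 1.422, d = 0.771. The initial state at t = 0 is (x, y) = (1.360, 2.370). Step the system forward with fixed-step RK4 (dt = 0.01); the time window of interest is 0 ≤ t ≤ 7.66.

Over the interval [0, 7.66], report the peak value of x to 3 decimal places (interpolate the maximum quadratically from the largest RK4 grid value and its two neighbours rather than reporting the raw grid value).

t=0.000: state=(1.360, 2.370)
step 1 (dt=0.01): k1=(0.869, -0.885), k2=(0.874, -0.875), k3=(0.874, -0.875), k4=(0.879, -0.866); state += dt/6·(k1+2k2+2k3+k4)
t=0.010: state=(1.369, 2.361)
t=0.020: state=(1.378, 2.353)
t=0.030: state=(1.386, 2.344)
continuing one RK4 step at a time; state shown every 25 steps (Δt=0.25):
t=0.250: state=(1.607, 2.209)
t=0.500: state=(1.914, 2.171)
t=0.750: state=(2.274, 2.276)
t=1.000: state=(2.661, 2.567)
t=1.250: state=(3.015, 3.112)
t=1.500: state=(3.232, 3.995)
t=1.750: state=(3.189, 5.225)
t=2.000: state=(2.837, 6.574)
t=2.250: state=(2.295, 7.565)
t=2.500: state=(1.766, 7.829)
t=2.750: state=(1.369, 7.404)
t=3.000: state=(1.117, 6.580)
t=3.250: state=(0.978, 5.635)
t=3.500: state=(0.921, 4.737)
t=3.750: state=(0.927, 3.963)
t=4.000: state=(0.985, 3.337)
t=4.250: state=(1.092, 2.854)
t=4.500: state=(1.252, 2.505)
t=4.750: state=(1.468, 2.280)
t=5.000: state=(1.743, 2.175)
t=5.250: state=(2.076, 2.200)
t=5.500: state=(2.453, 2.385)
t=5.750: state=(2.835, 2.784)
t=6.000: state=(3.141, 3.477)
t=6.250: state=(3.251, 4.531)
t=6.500: state=(3.060, 5.864)
t=6.750: state=(2.595, 7.110)
t=7.000: state=(2.037, 7.786)
t=7.250: state=(1.562, 7.701)
t=7.500: state=(1.235, 7.051)
t=7.660: state=(1.098, 6.482)
largest grid value and its neighbours: x(1.580)=3.25168, x(1.590)=3.25201, x(1.600)=3.25186
parabola through these three points peaks at t≈1.592 with x≈3.25202

max x = 3.252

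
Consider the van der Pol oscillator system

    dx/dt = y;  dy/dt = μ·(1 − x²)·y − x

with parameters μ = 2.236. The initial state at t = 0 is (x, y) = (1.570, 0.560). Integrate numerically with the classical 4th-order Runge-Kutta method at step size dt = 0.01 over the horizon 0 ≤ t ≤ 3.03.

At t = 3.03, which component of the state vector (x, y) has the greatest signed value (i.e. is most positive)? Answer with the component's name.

t=0.000: state=(1.570, 0.560)
step 1 (dt=0.01): k1=(0.560, -3.404), k2=(0.543, -3.362), k3=(0.543, -3.362), k4=(0.526, -3.320); state += dt/6·(k1+2k2+2k3+k4)
t=0.010: state=(1.575, 0.526)
t=0.020: state=(1.581, 0.494)
t=0.030: state=(1.585, 0.462)
continuing one RK4 step at a time; state shown every 10 steps (Δt=0.1):
t=0.100: state=(1.610, 0.263)
t=0.200: state=(1.625, 0.047)
t=0.300: state=(1.622, -0.104)
t=0.400: state=(1.606, -0.208)
t=0.500: state=(1.581, -0.282)
t=0.600: state=(1.550, -0.338)
t=0.700: state=(1.514, -0.382)
t=0.800: state=(1.474, -0.421)
t=0.900: state=(1.430, -0.457)
t=1.000: state=(1.382, -0.494)
t=1.100: state=(1.331, -0.533)
t=1.200: state=(1.276, -0.577)
t=1.300: state=(1.216, -0.627)
t=1.400: state=(1.150, -0.687)
t=1.500: state=(1.078, -0.760)
t=1.600: state=(0.997, -0.850)
t=1.700: state=(0.907, -0.964)
t=1.800: state=(0.804, -1.111)
t=1.900: state=(0.683, -1.306)
t=2.000: state=(0.540, -1.567)
t=2.100: state=(0.367, -1.920)
t=2.200: state=(0.152, -2.391)
t=2.300: state=(-0.116, -2.989)
t=2.400: state=(-0.447, -3.638)
t=2.500: state=(-0.837, -4.074)
t=2.600: state=(-1.241, -3.886)
t=2.700: state=(-1.588, -2.959)
t=2.800: state=(-1.824, -1.775)
t=2.900: state=(-1.952, -0.850)
t=3.000: state=(-2.007, -0.296)
t=3.030: state=(-2.014, -0.187)
compare at T: x=-2.014, y=-0.187

largest component: y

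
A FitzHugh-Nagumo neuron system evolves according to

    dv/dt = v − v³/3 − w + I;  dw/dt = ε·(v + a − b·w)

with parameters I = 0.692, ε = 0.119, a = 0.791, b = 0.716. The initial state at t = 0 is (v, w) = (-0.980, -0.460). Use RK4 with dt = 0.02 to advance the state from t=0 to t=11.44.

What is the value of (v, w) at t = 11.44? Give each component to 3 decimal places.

(v, w) = (0.881, 1.617)

t=0.000: state=(-0.980, -0.460)
step 1 (dt=0.02): k1=(0.486, 0.017), k2=(0.486, 0.017), k3=(0.486, 0.017), k4=(0.486, 0.018); state += dt/6·(k1+2k2+2k3+k4)
t=0.020: state=(-0.970, -0.460)
t=0.040: state=(-0.961, -0.459)
t=0.060: state=(-0.951, -0.459)
continuing one RK4 step at a time; state shown every 25 steps (Δt=0.5):
t=0.500: state=(-0.729, -0.445)
t=1.000: state=(-0.423, -0.414)
t=1.500: state=(0.011, -0.363)
t=2.000: state=(0.668, -0.283)
t=2.500: state=(1.432, -0.164)
t=3.000: state=(1.858, -0.013)
t=3.500: state=(1.950, 0.146)
t=4.000: state=(1.931, 0.299)
t=4.500: state=(1.885, 0.444)
t=5.000: state=(1.833, 0.580)
t=5.500: state=(1.778, 0.707)
t=6.000: state=(1.722, 0.825)
t=6.500: state=(1.665, 0.936)
t=7.000: state=(1.605, 1.038)
t=7.500: state=(1.545, 1.132)
t=8.000: state=(1.481, 1.219)
t=8.500: state=(1.415, 1.299)
t=9.000: state=(1.345, 1.371)
t=9.500: state=(1.269, 1.436)
t=10.000: state=(1.187, 1.494)
t=10.500: state=(1.096, 1.544)
t=11.000: state=(0.990, 1.587)
t=11.440: state=(0.881, 1.617)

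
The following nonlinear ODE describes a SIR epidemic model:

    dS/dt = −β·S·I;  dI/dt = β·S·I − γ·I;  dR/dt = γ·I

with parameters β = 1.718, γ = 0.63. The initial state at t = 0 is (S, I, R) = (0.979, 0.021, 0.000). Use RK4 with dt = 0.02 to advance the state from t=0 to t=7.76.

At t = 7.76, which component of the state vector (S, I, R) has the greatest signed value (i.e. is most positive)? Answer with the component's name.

t=0.000: state=(0.979, 0.021, 0.000)
step 1 (dt=0.02): k1=(-0.035, 0.022, 0.013), k2=(-0.036, 0.022, 0.013), k3=(-0.036, 0.022, 0.013), k4=(-0.036, 0.023, 0.014); state += dt/6·(k1+2k2+2k3+k4)
t=0.020: state=(0.978, 0.021, 0.000)
t=0.040: state=(0.978, 0.022, 0.001)
t=0.060: state=(0.977, 0.022, 0.001)
continuing one RK4 step at a time; state shown every 25 steps (Δt=0.5):
t=0.500: state=(0.956, 0.035, 0.009)
t=1.000: state=(0.919, 0.058, 0.023)
t=1.500: state=(0.863, 0.091, 0.046)
t=2.000: state=(0.785, 0.134, 0.081)
t=2.500: state=(0.684, 0.184, 0.131)
t=3.000: state=(0.572, 0.231, 0.197)
t=3.500: state=(0.462, 0.263, 0.275)
t=4.000: state=(0.367, 0.273, 0.360)
t=4.500: state=(0.291, 0.264, 0.445)
t=5.000: state=(0.234, 0.241, 0.525)
t=5.500: state=(0.193, 0.211, 0.596)
t=6.000: state=(0.163, 0.179, 0.658)
t=6.500: state=(0.141, 0.149, 0.710)
t=7.000: state=(0.126, 0.122, 0.752)
t=7.500: state=(0.115, 0.099, 0.787)
t=7.760: state=(0.110, 0.088, 0.802)
compare at T: S=0.110, I=0.088, R=0.802

largest component: R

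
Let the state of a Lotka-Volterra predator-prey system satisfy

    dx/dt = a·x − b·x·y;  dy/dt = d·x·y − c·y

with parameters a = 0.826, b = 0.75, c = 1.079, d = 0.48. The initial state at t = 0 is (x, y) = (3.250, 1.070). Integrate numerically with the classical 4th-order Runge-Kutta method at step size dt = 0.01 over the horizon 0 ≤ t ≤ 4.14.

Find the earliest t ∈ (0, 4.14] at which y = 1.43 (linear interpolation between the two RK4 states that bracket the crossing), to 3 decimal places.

t=0.000: state=(3.250, 1.070)
step 1 (dt=0.01): k1=(0.076, 0.515), k2=(0.070, 0.516), k3=(0.070, 0.516), k4=(0.064, 0.518); state += dt/6·(k1+2k2+2k3+k4)
t=0.010: state=(3.251, 1.075)
t=0.020: state=(3.251, 1.080)
t=0.030: state=(3.252, 1.086)
continuing one RK4 step at a time; state shown every 20 steps (Δt=0.2):
t=0.200: state=(3.239, 1.178)
t=0.400: state=(3.175, 1.292)
t=0.600: state=(3.059, 1.405)
t=0.640: state=(3.031, 1.427)
next step: t=0.650: state=(3.023, 1.432) — y has crossed 1.43
linear interpolation between t=0.640 (1.42681) and t=0.650 (1.43216) → t≈0.646

t = 0.646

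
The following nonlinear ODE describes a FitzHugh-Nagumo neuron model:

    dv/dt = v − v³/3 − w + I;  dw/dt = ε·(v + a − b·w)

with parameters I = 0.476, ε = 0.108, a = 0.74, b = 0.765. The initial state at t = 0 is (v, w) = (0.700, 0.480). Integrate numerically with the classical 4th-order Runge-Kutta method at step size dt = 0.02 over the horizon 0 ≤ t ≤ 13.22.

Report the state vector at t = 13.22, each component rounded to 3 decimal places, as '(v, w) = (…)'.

t=0.000: state=(0.700, 0.480)
step 1 (dt=0.02): k1=(0.582, 0.116), k2=(0.583, 0.116), k3=(0.583, 0.116), k4=(0.585, 0.117); state += dt/6·(k1+2k2+2k3+k4)
t=0.020: state=(0.712, 0.482)
t=0.040: state=(0.723, 0.485)
t=0.060: state=(0.735, 0.487)
continuing one RK4 step at a time; state shown every 25 steps (Δt=0.5):
t=0.500: state=(1.002, 0.545)
t=1.000: state=(1.268, 0.622)
t=1.500: state=(1.433, 0.708)
t=2.000: state=(1.499, 0.797)
t=2.500: state=(1.502, 0.883)
t=3.000: state=(1.472, 0.965)
t=3.500: state=(1.425, 1.042)
t=4.000: state=(1.368, 1.113)
t=4.500: state=(1.303, 1.178)
t=5.000: state=(1.231, 1.236)
t=5.500: state=(1.151, 1.288)
t=6.000: state=(1.061, 1.334)
t=6.500: state=(0.955, 1.372)
t=7.000: state=(0.825, 1.403)
t=7.500: state=(0.659, 1.425)
t=8.000: state=(0.427, 1.436)
t=8.500: state=(0.076, 1.431)
t=9.000: state=(-0.483, 1.402)
t=9.500: state=(-1.234, 1.339)
t=10.000: state=(-1.782, 1.242)
t=10.500: state=(-1.954, 1.131)
t=11.000: state=(-1.968, 1.021)
t=11.500: state=(-1.943, 0.915)
t=12.000: state=(-1.909, 0.815)
t=12.500: state=(-1.873, 0.721)
t=13.000: state=(-1.837, 0.633)
t=13.220: state=(-1.821, 0.596)

(v, w) = (-1.821, 0.596)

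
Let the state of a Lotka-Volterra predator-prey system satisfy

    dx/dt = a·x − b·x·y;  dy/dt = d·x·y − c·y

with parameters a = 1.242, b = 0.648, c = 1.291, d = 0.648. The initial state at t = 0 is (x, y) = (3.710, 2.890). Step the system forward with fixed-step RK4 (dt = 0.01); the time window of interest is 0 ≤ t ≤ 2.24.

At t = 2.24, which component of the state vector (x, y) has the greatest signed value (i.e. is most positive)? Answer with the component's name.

t=0.000: state=(3.710, 2.890)
step 1 (dt=0.01): k1=(-2.340, 3.217), k2=(-2.371, 3.213), k3=(-2.371, 3.212), k4=(-2.402, 3.208); state += dt/6·(k1+2k2+2k3+k4)
t=0.010: state=(3.686, 2.922)
t=0.020: state=(3.662, 2.954)
t=0.030: state=(3.637, 2.986)
continuing one RK4 step at a time; state shown every 10 steps (Δt=0.1):
t=0.100: state=(3.448, 3.204)
t=0.200: state=(3.142, 3.487)
t=0.300: state=(2.816, 3.717)
t=0.400: state=(2.492, 3.880)
t=0.500: state=(2.187, 3.967)
t=0.600: state=(1.913, 3.982)
t=0.700: state=(1.676, 3.930)
t=0.800: state=(1.476, 3.825)
t=0.900: state=(1.310, 3.678)
t=1.000: state=(1.175, 3.503)
t=1.100: state=(1.067, 3.311)
t=1.200: state=(0.981, 3.109)
t=1.300: state=(0.914, 2.905)
t=1.400: state=(0.863, 2.704)
t=1.500: state=(0.825, 2.510)
t=1.600: state=(0.799, 2.325)
t=1.700: state=(0.783, 2.151)
t=1.800: state=(0.775, 1.988)
t=1.900: state=(0.775, 1.837)
t=2.000: state=(0.783, 1.698)
t=2.100: state=(0.797, 1.571)
t=2.200: state=(0.818, 1.455)
t=2.240: state=(0.829, 1.412)
compare at T: x=0.829, y=1.412

largest component: y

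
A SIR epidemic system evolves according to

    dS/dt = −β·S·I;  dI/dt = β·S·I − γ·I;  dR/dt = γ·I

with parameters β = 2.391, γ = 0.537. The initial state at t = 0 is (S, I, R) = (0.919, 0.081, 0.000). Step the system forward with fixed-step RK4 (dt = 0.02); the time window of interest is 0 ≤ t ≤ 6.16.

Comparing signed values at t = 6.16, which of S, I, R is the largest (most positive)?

t=0.000: state=(0.919, 0.081, 0.000)
step 1 (dt=0.02): k1=(-0.178, 0.134, 0.043), k2=(-0.181, 0.136, 0.044), k3=(-0.181, 0.136, 0.044), k4=(-0.183, 0.138, 0.045); state += dt/6·(k1+2k2+2k3+k4)
t=0.020: state=(0.915, 0.084, 0.001)
t=0.040: state=(0.912, 0.087, 0.002)
t=0.060: state=(0.908, 0.089, 0.003)
continuing one RK4 step at a time; state shown every 10 steps (Δt=0.2):
t=0.200: state=(0.878, 0.112, 0.010)
t=0.400: state=(0.825, 0.151, 0.024)
t=0.600: state=(0.759, 0.198, 0.043)
t=0.800: state=(0.682, 0.251, 0.067)
t=1.000: state=(0.597, 0.306, 0.097)
t=1.200: state=(0.509, 0.358, 0.133)
t=1.400: state=(0.424, 0.402, 0.174)
t=1.600: state=(0.347, 0.434, 0.219)
t=1.800: state=(0.280, 0.453, 0.267)
t=2.000: state=(0.225, 0.459, 0.316)
t=2.200: state=(0.181, 0.454, 0.365)
t=2.400: state=(0.146, 0.441, 0.413)
t=2.600: state=(0.119, 0.422, 0.459)
t=2.800: state=(0.098, 0.399, 0.503)
t=3.000: state=(0.081, 0.374, 0.545)
t=3.200: state=(0.068, 0.348, 0.584)
t=3.400: state=(0.058, 0.322, 0.620)
t=3.600: state=(0.050, 0.297, 0.653)
t=3.800: state=(0.044, 0.273, 0.683)
t=4.000: state=(0.039, 0.250, 0.711)
t=4.200: state=(0.035, 0.228, 0.737)
t=4.400: state=(0.031, 0.208, 0.761)
t=4.600: state=(0.028, 0.190, 0.782)
t=4.800: state=(0.026, 0.173, 0.801)
t=5.000: state=(0.024, 0.157, 0.819)
t=5.200: state=(0.022, 0.143, 0.835)
t=5.400: state=(0.021, 0.129, 0.850)
t=5.600: state=(0.020, 0.117, 0.863)
t=5.800: state=(0.019, 0.106, 0.875)
t=6.000: state=(0.018, 0.096, 0.886)
t=6.160: state=(0.017, 0.089, 0.894)
compare at T: S=0.017, I=0.089, R=0.894

largest component: R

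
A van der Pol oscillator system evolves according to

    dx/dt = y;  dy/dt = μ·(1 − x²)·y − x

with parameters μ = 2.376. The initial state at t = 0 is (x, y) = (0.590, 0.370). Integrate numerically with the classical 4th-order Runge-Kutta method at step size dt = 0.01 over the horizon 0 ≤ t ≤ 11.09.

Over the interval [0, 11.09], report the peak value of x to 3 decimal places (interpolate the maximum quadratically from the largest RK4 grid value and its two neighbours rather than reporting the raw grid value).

max x = 2.022

t=0.000: state=(0.590, 0.370)
step 1 (dt=0.01): k1=(0.370, -0.017), k2=(0.370, -0.021), k3=(0.370, -0.021), k4=(0.370, -0.025); state += dt/6·(k1+2k2+2k3+k4)
t=0.010: state=(0.594, 0.370)
t=0.020: state=(0.597, 0.370)
t=0.030: state=(0.601, 0.369)
continuing one RK4 step at a time; state shown every 50 steps (Δt=0.5):
t=0.500: state=(0.754, 0.244)
t=1.000: state=(0.795, -0.111)
t=1.500: state=(0.607, -0.699)
t=2.000: state=(-0.057, -2.270)
t=2.500: state=(-1.595, -2.305)
t=3.000: state=(-1.908, 0.161)
t=3.500: state=(-1.773, 0.322)
t=4.000: state=(-1.596, 0.390)
t=4.500: state=(-1.376, 0.502)
t=5.000: state=(-1.072, 0.754)
t=5.500: state=(-0.533, 1.597)
t=6.000: state=(0.915, 4.277)
t=6.500: state=(2.017, 0.169)
t=7.000: state=(1.937, -0.275)
t=7.500: state=(1.786, -0.324)
t=8.000: state=(1.610, -0.385)
t=8.500: state=(1.394, -0.491)
t=9.000: state=(1.099, -0.726)
t=9.500: state=(0.589, -1.485)
t=10.000: state=(-0.761, -4.199)
t=10.500: state=(-2.008, -0.304)
t=11.000: state=(-1.947, 0.269)
t=11.090: state=(-1.922, 0.282)
largest grid value and its neighbours: x(6.560)=2.02188, x(6.570)=2.02189, x(6.580)=2.02170
parabola through these three points peaks at t≈6.565 with x≈2.02191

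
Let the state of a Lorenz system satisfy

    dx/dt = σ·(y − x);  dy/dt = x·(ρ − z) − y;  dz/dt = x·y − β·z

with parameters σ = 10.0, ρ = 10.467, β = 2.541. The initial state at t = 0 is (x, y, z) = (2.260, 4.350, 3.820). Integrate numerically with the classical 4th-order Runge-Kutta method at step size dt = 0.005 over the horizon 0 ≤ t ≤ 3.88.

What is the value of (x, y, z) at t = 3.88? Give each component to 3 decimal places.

t=0.000: state=(2.260, 4.350, 3.820)
step 1 (dt=0.005): k1=(20.900, 10.672, 0.124), k2=(20.644, 10.992, 0.413), k3=(20.659, 10.985, 0.410), k4=(20.416, 11.299, 0.698); state += dt/6·(k1+2k2+2k3+k4)
t=0.005: state=(2.363, 4.405, 3.822)
t=0.010: state=(2.464, 4.463, 3.827)
t=0.015: state=(2.563, 4.524, 3.835)
continuing one RK4 step at a time; state shown every 40 steps (Δt=0.2):
t=0.200: state=(5.940, 7.749, 6.551)
t=0.400: state=(7.523, 6.702, 12.963)
t=0.600: state=(4.255, 2.701, 11.828)
t=0.800: state=(2.616, 2.437, 8.286)
t=1.000: state=(3.089, 3.683, 6.292)
t=1.200: state=(4.854, 5.945, 6.860)
t=1.400: state=(6.548, 6.808, 10.383)
t=1.600: state=(5.475, 4.437, 11.718)
t=1.800: state=(3.812, 3.356, 9.637)
t=2.000: state=(3.690, 3.972, 7.838)
t=2.200: state=(4.712, 5.374, 7.820)
t=2.400: state=(5.813, 6.084, 9.695)
t=2.600: state=(5.476, 4.953, 10.869)
t=2.800: state=(4.420, 4.035, 9.881)
t=3.000: state=(4.161, 4.277, 8.632)
t=3.200: state=(4.733, 5.128, 8.476)
t=3.400: state=(5.408, 5.597, 9.500)
t=3.600: state=(5.307, 5.045, 10.280)
t=3.800: state=(4.694, 4.433, 9.828)
t=3.880: state=(4.528, 4.379, 9.484)

(x, y, z) = (4.528, 4.379, 9.484)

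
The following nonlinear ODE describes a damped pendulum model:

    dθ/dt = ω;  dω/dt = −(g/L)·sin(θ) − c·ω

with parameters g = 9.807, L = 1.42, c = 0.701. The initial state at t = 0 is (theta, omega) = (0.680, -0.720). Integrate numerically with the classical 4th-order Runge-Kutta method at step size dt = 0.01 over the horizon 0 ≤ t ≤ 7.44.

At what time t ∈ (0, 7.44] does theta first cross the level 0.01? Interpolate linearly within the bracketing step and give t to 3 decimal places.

t=0.000: state=(0.680, -0.720)
step 1 (dt=0.01): k1=(-0.720, -3.838), k2=(-0.739, -3.805), k3=(-0.739, -3.805), k4=(-0.758, -3.771); state += dt/6·(k1+2k2+2k3+k4)
t=0.010: state=(0.673, -0.758)
t=0.020: state=(0.665, -0.795)
t=0.030: state=(0.657, -0.832)
continuing one RK4 step at a time; state shown every 25 steps (Δt=0.25):
t=0.250: state=(0.400, -1.430)
t=0.500: state=(0.017, -1.521)
next step: t=0.510: state=(0.002, -1.511) — theta has crossed 0.01
linear interpolation between t=0.500 (0.01727) and t=0.510 (0.00211) → t≈0.505

t = 0.505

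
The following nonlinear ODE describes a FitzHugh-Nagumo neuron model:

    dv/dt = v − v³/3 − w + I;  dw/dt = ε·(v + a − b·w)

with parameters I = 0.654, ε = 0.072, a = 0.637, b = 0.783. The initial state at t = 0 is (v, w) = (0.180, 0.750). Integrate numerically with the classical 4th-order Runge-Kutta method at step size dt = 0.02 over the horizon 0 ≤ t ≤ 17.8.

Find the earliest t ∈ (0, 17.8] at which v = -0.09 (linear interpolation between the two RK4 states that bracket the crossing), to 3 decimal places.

t=0.000: state=(0.180, 0.750)
step 1 (dt=0.02): k1=(0.082, 0.017), k2=(0.083, 0.017), k3=(0.083, 0.017), k4=(0.083, 0.017); state += dt/6·(k1+2k2+2k3+k4)
t=0.020: state=(0.182, 0.750)
t=0.040: state=(0.183, 0.751)
t=0.060: state=(0.185, 0.751)
continuing one RK4 step at a time; state shown every 50 steps (Δt=1):
t=1.000: state=(0.304, 0.770)
t=2.000: state=(0.567, 0.802)
t=3.000: state=(1.001, 0.857)
t=4.000: state=(1.367, 0.939)
t=5.000: state=(1.479, 1.033)
t=6.000: state=(1.459, 1.124)
t=7.000: state=(1.400, 1.207)
t=8.000: state=(1.326, 1.281)
t=9.000: state=(1.243, 1.346)
t=10.000: state=(1.148, 1.400)
t=11.000: state=(1.035, 1.444)
t=12.000: state=(0.891, 1.478)
t=13.000: state=(0.681, 1.497)
t=14.000: state=(0.299, 1.495)
t=14.540: state=(-0.086, 1.479)
next step: t=14.560: state=(-0.105, 1.478) — v has crossed -0.09
linear interpolation between t=14.540 (-0.08619) and t=14.560 (-0.10459) → t≈14.544

t = 14.544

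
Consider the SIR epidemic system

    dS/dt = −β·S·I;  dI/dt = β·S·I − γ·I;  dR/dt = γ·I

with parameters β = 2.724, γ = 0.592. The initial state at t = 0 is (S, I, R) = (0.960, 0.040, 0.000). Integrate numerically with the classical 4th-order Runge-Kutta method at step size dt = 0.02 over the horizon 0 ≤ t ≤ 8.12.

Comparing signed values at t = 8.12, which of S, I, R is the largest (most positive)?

largest component: R

t=0.000: state=(0.960, 0.040, 0.000)
step 1 (dt=0.02): k1=(-0.105, 0.081, 0.024), k2=(-0.107, 0.082, 0.024), k3=(-0.107, 0.082, 0.024), k4=(-0.109, 0.084, 0.025); state += dt/6·(k1+2k2+2k3+k4)
t=0.020: state=(0.958, 0.042, 0.000)
t=0.040: state=(0.956, 0.043, 0.001)
t=0.060: state=(0.953, 0.045, 0.002)
continuing one RK4 step at a time; state shown every 25 steps (Δt=0.5):
t=0.500: state=(0.875, 0.105, 0.020)
t=1.000: state=(0.701, 0.230, 0.068)
t=1.500: state=(0.462, 0.379, 0.159)
t=2.000: state=(0.258, 0.456, 0.285)
t=2.500: state=(0.139, 0.441, 0.420)
t=3.000: state=(0.079, 0.379, 0.542)
t=3.500: state=(0.050, 0.307, 0.643)
t=4.000: state=(0.034, 0.242, 0.724)
t=4.500: state=(0.026, 0.187, 0.787)
t=5.000: state=(0.020, 0.144, 0.836)
t=5.500: state=(0.017, 0.110, 0.873)
t=6.000: state=(0.015, 0.083, 0.902)
t=6.500: state=(0.014, 0.063, 0.923)
t=7.000: state=(0.013, 0.048, 0.939)
t=7.500: state=(0.012, 0.036, 0.952)
t=8.000: state=(0.012, 0.027, 0.961)
t=8.120: state=(0.011, 0.026, 0.963)
compare at T: S=0.011, I=0.026, R=0.963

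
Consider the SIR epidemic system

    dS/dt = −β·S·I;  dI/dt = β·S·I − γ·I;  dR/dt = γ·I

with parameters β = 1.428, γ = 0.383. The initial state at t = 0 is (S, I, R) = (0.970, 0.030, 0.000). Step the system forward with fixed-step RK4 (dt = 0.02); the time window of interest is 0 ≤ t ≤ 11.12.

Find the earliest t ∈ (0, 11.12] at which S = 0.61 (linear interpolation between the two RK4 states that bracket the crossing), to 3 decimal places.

t = 2.684

t=0.000: state=(0.970, 0.030, 0.000)
step 1 (dt=0.02): k1=(-0.042, 0.030, 0.011), k2=(-0.042, 0.030, 0.012), k3=(-0.042, 0.030, 0.012), k4=(-0.042, 0.031, 0.012); state += dt/6·(k1+2k2+2k3+k4)
t=0.020: state=(0.969, 0.031, 0.000)
t=0.040: state=(0.968, 0.031, 0.000)
t=0.060: state=(0.967, 0.032, 0.001)
continuing one RK4 step at a time; state shown every 25 steps (Δt=0.5):
t=0.500: state=(0.943, 0.049, 0.007)
t=1.000: state=(0.902, 0.078, 0.019)
t=1.500: state=(0.841, 0.121, 0.038)
t=2.000: state=(0.757, 0.177, 0.067)
t=2.500: state=(0.652, 0.241, 0.107)
t=2.680: state=(0.611, 0.265, 0.124)
next step: t=2.700: state=(0.606, 0.268, 0.126) — S has crossed 0.61
linear interpolation between t=2.680 (0.61089) and t=2.700 (0.60626) → t≈2.684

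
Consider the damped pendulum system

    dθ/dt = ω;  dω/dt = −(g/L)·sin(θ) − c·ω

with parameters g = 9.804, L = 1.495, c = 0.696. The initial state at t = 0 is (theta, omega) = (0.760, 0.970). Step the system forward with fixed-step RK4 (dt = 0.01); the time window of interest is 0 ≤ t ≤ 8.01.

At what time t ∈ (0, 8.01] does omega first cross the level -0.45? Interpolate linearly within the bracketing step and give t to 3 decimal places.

t = 0.284

t=0.000: state=(0.760, 0.970)
step 1 (dt=0.01): k1=(0.970, -5.193), k2=(0.944, -5.198), k3=(0.944, -5.197), k4=(0.918, -5.201); state += dt/6·(k1+2k2+2k3+k4)
t=0.010: state=(0.769, 0.918)
t=0.020: state=(0.778, 0.866)
t=0.030: state=(0.787, 0.814)
t=0.280: state=(0.831, -0.432)
next step: t=0.290: state=(0.826, -0.477) — omega has crossed -0.45
linear interpolation between t=0.280 (-0.43196) and t=0.290 (-0.47713) → t≈0.284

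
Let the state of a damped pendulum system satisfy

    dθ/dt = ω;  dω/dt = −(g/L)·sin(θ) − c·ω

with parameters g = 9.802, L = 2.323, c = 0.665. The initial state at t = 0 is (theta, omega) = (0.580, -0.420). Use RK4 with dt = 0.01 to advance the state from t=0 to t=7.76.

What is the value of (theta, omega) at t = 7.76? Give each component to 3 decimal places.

t=0.000: state=(0.580, -0.420)
step 1 (dt=0.01): k1=(-0.420, -2.033), k2=(-0.430, -2.019), k3=(-0.430, -2.019), k4=(-0.440, -2.004); state += dt/6·(k1+2k2+2k3+k4)
t=0.010: state=(0.576, -0.440)
t=0.020: state=(0.571, -0.460)
t=0.030: state=(0.566, -0.480)
continuing one RK4 step at a time; state shown every 50 steps (Δt=0.5):
t=0.500: state=(0.187, -0.990)
t=1.000: state=(-0.245, -0.607)
t=1.500: state=(-0.356, 0.156)
t=2.000: state=(-0.148, 0.580)
t=2.500: state=(0.122, 0.413)
t=3.000: state=(0.216, -0.043)
t=3.500: state=(0.107, -0.336)
t=4.000: state=(-0.058, -0.271)
t=4.500: state=(-0.129, -0.002)
t=5.000: state=(-0.074, 0.192)
t=5.500: state=(0.026, 0.174)
t=6.000: state=(0.077, 0.018)
t=6.500: state=(0.050, -0.109)
t=7.000: state=(-0.010, -0.110)
t=7.500: state=(-0.045, -0.021)
t=7.760: state=(-0.044, 0.028)

(theta, omega) = (-0.044, 0.028)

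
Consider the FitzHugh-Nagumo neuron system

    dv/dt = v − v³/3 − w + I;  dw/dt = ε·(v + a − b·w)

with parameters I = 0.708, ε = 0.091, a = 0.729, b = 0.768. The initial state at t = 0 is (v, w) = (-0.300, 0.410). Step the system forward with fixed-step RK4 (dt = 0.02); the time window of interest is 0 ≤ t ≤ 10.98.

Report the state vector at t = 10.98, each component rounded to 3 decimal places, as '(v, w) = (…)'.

t=0.000: state=(-0.300, 0.410)
step 1 (dt=0.02): k1=(0.007, 0.010), k2=(0.007, 0.010), k3=(0.007, 0.010), k4=(0.007, 0.010); state += dt/6·(k1+2k2+2k3+k4)
t=0.020: state=(-0.300, 0.410)
t=0.040: state=(-0.300, 0.410)
t=0.060: state=(-0.300, 0.411)
continuing one RK4 step at a time; state shown every 25 steps (Δt=0.5):
t=0.500: state=(-0.297, 0.415)
t=1.000: state=(-0.296, 0.420)
t=1.500: state=(-0.297, 0.425)
t=2.000: state=(-0.302, 0.430)
t=2.500: state=(-0.312, 0.434)
t=3.000: state=(-0.330, 0.437)
t=3.500: state=(-0.361, 0.440)
t=4.000: state=(-0.409, 0.440)
t=4.500: state=(-0.481, 0.438)
t=5.000: state=(-0.585, 0.431)
t=5.500: state=(-0.723, 0.420)
t=6.000: state=(-0.889, 0.402)
t=6.500: state=(-1.063, 0.377)
t=7.000: state=(-1.212, 0.346)
t=7.500: state=(-1.315, 0.310)
t=8.000: state=(-1.373, 0.272)
t=8.500: state=(-1.394, 0.233)
t=9.000: state=(-1.392, 0.195)
t=9.500: state=(-1.376, 0.159)
t=10.000: state=(-1.352, 0.125)
t=10.500: state=(-1.323, 0.094)
t=10.980: state=(-1.291, 0.066)

(v, w) = (-1.291, 0.066)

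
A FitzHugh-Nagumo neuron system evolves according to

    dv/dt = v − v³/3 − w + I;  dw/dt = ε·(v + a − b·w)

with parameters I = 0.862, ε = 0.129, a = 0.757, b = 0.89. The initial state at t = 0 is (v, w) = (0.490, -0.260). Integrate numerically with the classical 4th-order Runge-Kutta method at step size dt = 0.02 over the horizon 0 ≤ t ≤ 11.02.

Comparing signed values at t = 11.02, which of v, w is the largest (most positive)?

t=0.000: state=(0.490, -0.260)
step 1 (dt=0.02): k1=(1.573, 0.191), k2=(1.583, 0.193), k3=(1.583, 0.193), k4=(1.592, 0.194); state += dt/6·(k1+2k2+2k3+k4)
t=0.020: state=(0.522, -0.256)
t=0.040: state=(0.554, -0.252)
t=0.060: state=(0.586, -0.248)
continuing one RK4 step at a time; state shown every 25 steps (Δt=0.5):
t=0.500: state=(1.325, -0.141)
t=1.000: state=(1.858, 0.017)
t=1.500: state=(1.986, 0.185)
t=2.000: state=(1.973, 0.347)
t=2.500: state=(1.929, 0.497)
t=3.000: state=(1.878, 0.636)
t=3.500: state=(1.826, 0.764)
t=4.000: state=(1.773, 0.882)
t=4.500: state=(1.721, 0.990)
t=5.000: state=(1.668, 1.088)
t=5.500: state=(1.615, 1.178)
t=6.000: state=(1.563, 1.259)
t=6.500: state=(1.509, 1.333)
t=7.000: state=(1.455, 1.399)
t=7.500: state=(1.400, 1.457)
t=8.000: state=(1.345, 1.510)
t=8.500: state=(1.287, 1.555)
t=9.000: state=(1.227, 1.595)
t=9.500: state=(1.165, 1.628)
t=10.000: state=(1.099, 1.656)
t=10.500: state=(1.027, 1.678)
t=11.000: state=(0.948, 1.693)
t=11.020: state=(0.945, 1.694)
compare at T: v=0.945, w=1.694

largest component: w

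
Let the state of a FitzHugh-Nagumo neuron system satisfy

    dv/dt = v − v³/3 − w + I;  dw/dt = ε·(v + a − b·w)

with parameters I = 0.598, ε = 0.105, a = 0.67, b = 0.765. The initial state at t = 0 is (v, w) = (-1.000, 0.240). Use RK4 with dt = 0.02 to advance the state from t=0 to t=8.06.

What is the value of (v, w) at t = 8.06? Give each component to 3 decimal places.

t=0.000: state=(-1.000, 0.240)
step 1 (dt=0.02): k1=(-0.309, -0.054), k2=(-0.308, -0.054), k3=(-0.308, -0.054), k4=(-0.308, -0.054); state += dt/6·(k1+2k2+2k3+k4)
t=0.020: state=(-1.006, 0.239)
t=0.040: state=(-1.012, 0.238)
t=0.060: state=(-1.018, 0.237)
continuing one RK4 step at a time; state shown every 25 steps (Δt=0.5):
t=0.500: state=(-1.143, 0.210)
t=1.000: state=(-1.252, 0.174)
t=1.500: state=(-1.318, 0.135)
t=2.000: state=(-1.347, 0.096)
t=2.500: state=(-1.351, 0.057)
t=3.000: state=(-1.338, 0.020)
t=3.500: state=(-1.314, -0.015)
t=4.000: state=(-1.284, -0.046)
t=4.500: state=(-1.249, -0.075)
t=5.000: state=(-1.211, -0.101)
t=5.500: state=(-1.169, -0.124)
t=6.000: state=(-1.125, -0.144)
t=6.500: state=(-1.078, -0.160)
t=7.000: state=(-1.027, -0.173)
t=7.500: state=(-0.972, -0.184)
t=8.000: state=(-0.911, -0.190)
t=8.060: state=(-0.903, -0.191)

(v, w) = (-0.903, -0.191)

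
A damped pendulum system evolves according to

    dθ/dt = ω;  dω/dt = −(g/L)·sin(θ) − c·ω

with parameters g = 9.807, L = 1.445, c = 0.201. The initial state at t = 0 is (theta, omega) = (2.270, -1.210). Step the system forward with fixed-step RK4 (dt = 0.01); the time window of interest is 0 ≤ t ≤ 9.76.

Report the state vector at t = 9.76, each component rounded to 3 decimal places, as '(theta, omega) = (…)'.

(theta, omega) = (-0.680, 0.925)

t=0.000: state=(2.270, -1.210)
step 1 (dt=0.01): k1=(-1.210, -4.951), k2=(-1.235, -4.972), k3=(-1.235, -4.973), k4=(-1.260, -4.995); state += dt/6·(k1+2k2+2k3+k4)
t=0.010: state=(2.258, -1.260)
t=0.020: state=(2.245, -1.310)
t=0.030: state=(2.231, -1.361)
continuing one RK4 step at a time; state shown every 50 steps (Δt=0.5):
t=0.500: state=(0.963, -4.054)
t=1.000: state=(-1.139, -3.285)
t=1.500: state=(-1.902, 0.159)
t=2.000: state=(-1.030, 3.263)
t=2.500: state=(0.825, 3.177)
t=3.000: state=(1.584, -0.199)
t=3.500: state=(0.692, -3.143)
t=4.000: state=(-0.905, -2.398)
t=4.500: state=(-1.296, 0.862)
t=5.000: state=(-0.202, 3.050)
t=5.500: state=(1.031, 1.301)
t=6.000: state=(0.913, -1.690)
t=6.500: state=(-0.302, -2.512)
t=7.000: state=(-1.015, -0.075)
t=7.500: state=(-0.407, 2.217)
t=8.000: state=(0.664, 1.483)
t=8.500: state=(0.777, -1.034)
t=9.000: state=(-0.118, -2.051)
t=9.500: state=(-0.770, -0.260)
t=9.760: state=(-0.680, 0.925)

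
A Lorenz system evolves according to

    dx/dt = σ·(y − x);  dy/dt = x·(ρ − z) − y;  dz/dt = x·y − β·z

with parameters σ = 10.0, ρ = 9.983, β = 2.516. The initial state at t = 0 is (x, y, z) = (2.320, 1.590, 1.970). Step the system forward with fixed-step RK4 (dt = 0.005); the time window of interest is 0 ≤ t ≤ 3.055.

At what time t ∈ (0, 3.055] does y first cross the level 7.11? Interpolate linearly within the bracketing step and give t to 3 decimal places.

t = 0.294

t=0.000: state=(2.320, 1.590, 1.970)
step 1 (dt=0.005): k1=(-7.300, 17.000, -1.268), k2=(-6.692, 16.819, -1.191), k3=(-6.712, 16.831, -1.190), k4=(-6.123, 16.661, -1.114); state += dt/6·(k1+2k2+2k3+k4)
t=0.005: state=(2.286, 1.674, 1.964)
t=0.010: state=(2.259, 1.757, 1.959)
t=0.015: state=(2.236, 1.838, 1.954)
continuing one RK4 step at a time; state shown every 20 steps (Δt=0.1):
t=0.100: state=(2.440, 3.166, 2.017)
t=0.200: state=(3.556, 5.022, 2.655)
t=0.290: state=(5.104, 7.028, 4.246)
next step: t=0.295: state=(5.200, 7.138, 4.374) — y has crossed 7.11
linear interpolation between t=0.290 (7.02774) and t=0.295 (7.13846) → t≈0.294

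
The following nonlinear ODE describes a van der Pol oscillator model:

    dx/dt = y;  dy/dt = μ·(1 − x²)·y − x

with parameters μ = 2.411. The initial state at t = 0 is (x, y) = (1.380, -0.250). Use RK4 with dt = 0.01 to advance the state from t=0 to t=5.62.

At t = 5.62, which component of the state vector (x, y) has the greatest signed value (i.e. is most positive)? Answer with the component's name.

largest component: y

t=0.000: state=(1.380, -0.250)
step 1 (dt=0.01): k1=(-0.250, -0.835), k2=(-0.254, -0.827), k3=(-0.254, -0.827), k4=(-0.258, -0.819); state += dt/6·(k1+2k2+2k3+k4)
t=0.010: state=(1.377, -0.258)
t=0.020: state=(1.375, -0.266)
t=0.030: state=(1.372, -0.274)
continuing one RK4 step at a time; state shown every 20 steps (Δt=0.2):
t=0.200: state=(1.315, -0.392)
t=0.400: state=(1.225, -0.513)
t=0.600: state=(1.109, -0.646)
t=0.800: state=(0.963, -0.827)
t=1.000: state=(0.771, -1.115)
t=1.200: state=(0.503, -1.625)
t=1.400: state=(0.092, -2.576)
t=1.600: state=(-0.562, -3.967)
t=1.800: state=(-1.389, -3.753)
t=2.000: state=(-1.896, -1.318)
t=2.200: state=(-2.014, -0.115)
t=2.400: state=(-2.000, 0.185)
t=2.600: state=(-1.954, 0.259)
t=2.800: state=(-1.900, 0.286)
t=3.000: state=(-1.841, 0.304)
t=3.200: state=(-1.778, 0.323)
t=3.400: state=(-1.711, 0.344)
t=3.600: state=(-1.640, 0.369)
t=3.800: state=(-1.564, 0.399)
t=4.000: state=(-1.480, 0.438)
t=4.200: state=(-1.387, 0.490)
t=4.400: state=(-1.283, 0.559)
t=4.600: state=(-1.162, 0.660)
t=4.800: state=(-1.016, 0.812)
t=5.000: state=(-0.830, 1.062)
t=5.200: state=(-0.578, 1.508)
t=5.400: state=(-0.201, 2.349)
t=5.600: state=(0.400, 3.726)
t=5.620: state=(0.476, 3.865)
compare at T: x=0.476, y=3.865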